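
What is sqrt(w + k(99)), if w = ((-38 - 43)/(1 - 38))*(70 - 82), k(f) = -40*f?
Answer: 6*I*sqrt(151589)/37 ≈ 63.137*I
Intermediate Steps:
w = -972/37 (w = -81/(-37)*(-12) = -81*(-1/37)*(-12) = (81/37)*(-12) = -972/37 ≈ -26.270)
sqrt(w + k(99)) = sqrt(-972/37 - 40*99) = sqrt(-972/37 - 3960) = sqrt(-147492/37) = 6*I*sqrt(151589)/37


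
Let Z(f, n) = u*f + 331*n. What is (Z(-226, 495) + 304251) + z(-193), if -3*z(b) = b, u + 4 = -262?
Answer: 1584829/3 ≈ 5.2828e+5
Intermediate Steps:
u = -266 (u = -4 - 262 = -266)
Z(f, n) = -266*f + 331*n
z(b) = -b/3
(Z(-226, 495) + 304251) + z(-193) = ((-266*(-226) + 331*495) + 304251) - ⅓*(-193) = ((60116 + 163845) + 304251) + 193/3 = (223961 + 304251) + 193/3 = 528212 + 193/3 = 1584829/3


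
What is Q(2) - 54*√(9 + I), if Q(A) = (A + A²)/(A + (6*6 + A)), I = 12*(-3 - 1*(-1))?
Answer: 3/20 - 54*I*√15 ≈ 0.15 - 209.14*I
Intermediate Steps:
I = -24 (I = 12*(-3 + 1) = 12*(-2) = -24)
Q(A) = (A + A²)/(36 + 2*A) (Q(A) = (A + A²)/(A + (36 + A)) = (A + A²)/(36 + 2*A))
Q(2) - 54*√(9 + I) = (½)*2*(1 + 2)/(18 + 2) - 54*√(9 - 24) = (½)*2*3/20 - 54*I*√15 = (½)*2*(1/20)*3 - 54*I*√15 = 3/20 - 54*I*√15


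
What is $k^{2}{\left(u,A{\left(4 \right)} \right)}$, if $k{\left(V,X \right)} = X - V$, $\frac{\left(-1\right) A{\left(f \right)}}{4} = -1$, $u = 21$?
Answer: $289$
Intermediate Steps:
$A{\left(f \right)} = 4$ ($A{\left(f \right)} = \left(-4\right) \left(-1\right) = 4$)
$k^{2}{\left(u,A{\left(4 \right)} \right)} = \left(4 - 21\right)^{2} = \left(-17\right)^{2} = 289$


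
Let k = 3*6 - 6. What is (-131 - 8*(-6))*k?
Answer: -996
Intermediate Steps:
k = 12 (k = 18 - 6 = 12)
(-131 - 8*(-6))*k = (-131 - 8*(-6))*12 = (-131 + 48)*12 = -83*12 = -996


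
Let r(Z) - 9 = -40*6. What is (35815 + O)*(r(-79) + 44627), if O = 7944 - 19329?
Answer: 1084594280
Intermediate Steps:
r(Z) = -231 (r(Z) = 9 - 40*6 = 9 - 240 = -231)
O = -11385
(35815 + O)*(r(-79) + 44627) = (35815 - 11385)*(-231 + 44627) = 24430*44396 = 1084594280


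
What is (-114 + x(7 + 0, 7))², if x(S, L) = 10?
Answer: 10816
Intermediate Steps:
(-114 + x(7 + 0, 7))² = (-114 + 10)² = (-104)² = 10816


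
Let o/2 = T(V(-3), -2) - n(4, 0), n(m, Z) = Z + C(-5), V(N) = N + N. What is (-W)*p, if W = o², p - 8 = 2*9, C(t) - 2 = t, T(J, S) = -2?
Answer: -104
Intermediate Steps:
V(N) = 2*N
C(t) = 2 + t
n(m, Z) = -3 + Z (n(m, Z) = Z + (2 - 5) = Z - 3 = -3 + Z)
p = 26 (p = 8 + 2*9 = 8 + 18 = 26)
o = 2 (o = 2*(-2 - (-3 + 0)) = 2*(-2 - 1*(-3)) = 2*(-2 + 3) = 2*1 = 2)
W = 4 (W = 2² = 4)
(-W)*p = -1*4*26 = -4*26 = -104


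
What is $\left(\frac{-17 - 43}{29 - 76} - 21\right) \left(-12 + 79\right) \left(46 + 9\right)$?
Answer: $- \frac{3415995}{47} \approx -72681.0$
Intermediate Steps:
$\left(\frac{-17 - 43}{29 - 76} - 21\right) \left(-12 + 79\right) \left(46 + 9\right) = \left(- \frac{60}{-47} - 21\right) 67 \cdot 55 = \left(\left(-60\right) \left(- \frac{1}{47}\right) - 21\right) 3685 = \left(\frac{60}{47} - 21\right) 3685 = \left(- \frac{927}{47}\right) 3685 = - \frac{3415995}{47}$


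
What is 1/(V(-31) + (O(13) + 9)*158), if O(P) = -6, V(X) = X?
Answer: 1/443 ≈ 0.0022573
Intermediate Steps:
1/(V(-31) + (O(13) + 9)*158) = 1/(-31 + (-6 + 9)*158) = 1/(-31 + 3*158) = 1/(-31 + 474) = 1/443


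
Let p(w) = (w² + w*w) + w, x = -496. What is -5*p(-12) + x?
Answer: -1876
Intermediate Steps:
p(w) = w + 2*w² (p(w) = (w² + w²) + w = 2*w² + w = w + 2*w²)
-5*p(-12) + x = -(-60)*(1 + 2*(-12)) - 496 = -(-60)*(1 - 24) - 496 = -(-60)*(-23) - 496 = -5*276 - 496 = -1380 - 496 = -1876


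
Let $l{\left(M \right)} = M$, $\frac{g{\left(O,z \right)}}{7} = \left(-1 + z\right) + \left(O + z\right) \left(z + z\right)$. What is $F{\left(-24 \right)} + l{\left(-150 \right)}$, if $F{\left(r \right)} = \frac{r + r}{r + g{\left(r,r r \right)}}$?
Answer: $- \frac{668299398}{4455329} \approx -150.0$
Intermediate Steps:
$g{\left(O,z \right)} = -7 + 7 z + 14 z \left(O + z\right)$ ($g{\left(O,z \right)} = 7 \left(\left(-1 + z\right) + \left(O + z\right) \left(z + z\right)\right) = 7 \left(\left(-1 + z\right) + \left(O + z\right) 2 z\right) = 7 \left(\left(-1 + z\right) + 2 z \left(O + z\right)\right) = 7 \left(-1 + z + 2 z \left(O + z\right)\right) = -7 + 7 z + 14 z \left(O + z\right)$)
$F{\left(r \right)} = \frac{2 r}{-7 + r + 7 r^{2} + 14 r^{3} + 14 r^{4}}$ ($F{\left(r \right)} = \frac{r + r}{r + \left(-7 + 7 r r + 14 \left(r r\right)^{2} + 14 r r r\right)} = \frac{2 r}{r + \left(-7 + 7 r^{2} + 14 \left(r^{2}\right)^{2} + 14 r r^{2}\right)} = \frac{2 r}{r + \left(-7 + 7 r^{2} + 14 r^{4} + 14 r^{3}\right)} = \frac{2 r}{r + \left(-7 + 7 r^{2} + 14 r^{3} + 14 r^{4}\right)} = \frac{2 r}{-7 + r + 7 r^{2} + 14 r^{3} + 14 r^{4}}$)
$F{\left(-24 \right)} + l{\left(-150 \right)} = 2 \left(-24\right) \frac{1}{-7 - 24 + 7 \left(-24\right)^{2} + 14 \left(-24\right)^{3} + 14 \left(-24\right)^{4}} - 150 = 2 \left(-24\right) \frac{1}{-7 - 24 + 7 \cdot 576 + 14 \left(-13824\right) + 14 \cdot 331776} - 150 = 2 \left(-24\right) \frac{1}{-7 - 24 + 4032 - 193536 + 4644864} - 150 = 2 \left(-24\right) \frac{1}{4455329} - 150 = - \frac{48}{4455329} - 150 = - \frac{668299398}{4455329}$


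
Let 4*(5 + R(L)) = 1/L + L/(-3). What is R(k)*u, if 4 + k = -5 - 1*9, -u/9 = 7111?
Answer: 1799083/8 ≈ 2.2489e+5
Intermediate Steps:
u = -63999 (u = -9*7111 = -63999)
k = -18 (k = -4 + (-5 - 1*9) = -4 + (-5 - 9) = -4 - 14 = -18)
R(L) = -5 - L/12 + 1/(4*L) (R(L) = -5 + (1/L + L/(-3))/4 = -5 + (1/L + L*(-⅓))/4 = -5 + (1/L - L/3)/4 = -5 + (-L/12 + 1/(4*L)) = -5 - L/12 + 1/(4*L))
R(k)*u = ((1/12)*(3 - 1*(-18)*(60 - 18))/(-18))*(-63999) = ((1/12)*(-1/18)*(3 - 1*(-18)*42))*(-63999) = ((1/12)*(-1/18)*(3 + 756))*(-63999) = ((1/12)*(-1/18)*759)*(-63999) = -253/72*(-63999) = 1799083/8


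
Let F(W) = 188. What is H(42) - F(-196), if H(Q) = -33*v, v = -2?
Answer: -122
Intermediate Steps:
H(Q) = 66 (H(Q) = -33*(-2) = 66)
H(42) - F(-196) = 66 - 1*188 = 66 - 188 = -122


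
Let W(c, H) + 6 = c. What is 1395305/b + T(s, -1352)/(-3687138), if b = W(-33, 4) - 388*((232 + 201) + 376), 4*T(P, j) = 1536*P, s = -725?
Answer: -842880616115/192917819913 ≈ -4.3691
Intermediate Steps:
W(c, H) = -6 + c
T(P, j) = 384*P (T(P, j) = (1536*P)/4 = 384*P)
b = -313931 (b = (-6 - 33) - 388*((232 + 201) + 376) = -39 - 388*(433 + 376) = -39 - 388*809 = -39 - 313892 = -313931)
1395305/b + T(s, -1352)/(-3687138) = 1395305/(-313931) + (384*(-725))/(-3687138) = 1395305*(-1/313931) - 278400*(-1/3687138) = -1395305/313931 + 46400/614523 = -842880616115/192917819913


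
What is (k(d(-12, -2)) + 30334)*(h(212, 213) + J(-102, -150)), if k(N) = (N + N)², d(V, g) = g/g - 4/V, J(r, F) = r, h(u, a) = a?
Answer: 10103590/3 ≈ 3.3679e+6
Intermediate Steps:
d(V, g) = 1 - 4/V
k(N) = 4*N² (k(N) = (2*N)² = 4*N²)
(k(d(-12, -2)) + 30334)*(h(212, 213) + J(-102, -150)) = (4*((-4 - 12)/(-12))² + 30334)*(213 - 102) = (4*(-1/12*(-16))² + 30334)*111 = (4*(4/3)² + 30334)*111 = (4*(16/9) + 30334)*111 = (64/9 + 30334)*111 = (273070/9)*111 = 10103590/3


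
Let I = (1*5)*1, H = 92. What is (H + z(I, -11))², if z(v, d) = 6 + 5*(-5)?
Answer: 5329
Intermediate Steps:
I = 5 (I = 5*1 = 5)
z(v, d) = -19 (z(v, d) = 6 - 25 = -19)
(H + z(I, -11))² = (92 - 19)² = 73² = 5329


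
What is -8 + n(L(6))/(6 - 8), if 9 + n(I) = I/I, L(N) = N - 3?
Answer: -4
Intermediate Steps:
L(N) = -3 + N
n(I) = -8 (n(I) = -9 + I/I = -9 + 1 = -8)
-8 + n(L(6))/(6 - 8) = -8 - 8/(6 - 8) = -8 - 8/(-2) = -8 - 8*(-½) = -8 + 4 = -4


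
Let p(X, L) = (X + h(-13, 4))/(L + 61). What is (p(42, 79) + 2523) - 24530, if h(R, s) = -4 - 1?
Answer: -3080943/140 ≈ -22007.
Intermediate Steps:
h(R, s) = -5
p(X, L) = (-5 + X)/(61 + L) (p(X, L) = (X - 5)/(L + 61) = (-5 + X)/(61 + L))
(p(42, 79) + 2523) - 24530 = ((-5 + 42)/(61 + 79) + 2523) - 24530 = (37/140 + 2523) - 24530 = 353257/140 - 24530 = -3080943/140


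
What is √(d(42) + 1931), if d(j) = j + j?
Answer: √2015 ≈ 44.889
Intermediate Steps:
d(j) = 2*j
√(d(42) + 1931) = √(2*42 + 1931) = √(84 + 1931) = √2015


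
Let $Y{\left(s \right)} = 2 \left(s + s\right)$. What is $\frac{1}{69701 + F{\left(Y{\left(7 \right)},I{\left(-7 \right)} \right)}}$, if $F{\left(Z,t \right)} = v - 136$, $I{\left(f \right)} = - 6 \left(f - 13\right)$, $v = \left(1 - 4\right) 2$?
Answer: $\frac{1}{69559} \approx 1.4376 \cdot 10^{-5}$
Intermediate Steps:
$v = -6$ ($v = \left(-3\right) 2 = -6$)
$Y{\left(s \right)} = 4 s$ ($Y{\left(s \right)} = 2 \cdot 2 s = 4 s$)
$I{\left(f \right)} = 78 - 6 f$ ($I{\left(f \right)} = - 6 \left(-13 + f\right) = 78 - 6 f$)
$F{\left(Z,t \right)} = -142$ ($F{\left(Z,t \right)} = -6 - 136 = -142$)
$\frac{1}{69701 + F{\left(Y{\left(7 \right)},I{\left(-7 \right)} \right)}} = \frac{1}{69701 - 142} = \frac{1}{69559}$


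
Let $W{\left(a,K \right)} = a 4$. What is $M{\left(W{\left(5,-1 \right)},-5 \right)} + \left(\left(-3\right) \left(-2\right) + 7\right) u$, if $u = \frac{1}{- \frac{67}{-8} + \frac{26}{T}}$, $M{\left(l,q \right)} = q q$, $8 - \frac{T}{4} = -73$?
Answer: $\frac{145399}{5479} \approx 26.538$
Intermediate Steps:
$T = 324$ ($T = 32 - -292 = 32 + 292 = 324$)
$W{\left(a,K \right)} = 4 a$
$M{\left(l,q \right)} = q^{2}$
$u = \frac{648}{5479}$ ($u = \frac{1}{- \frac{67}{-8} + \frac{26}{324}} = \frac{1}{\left(-67\right) \left(- \frac{1}{8}\right) + 26 \cdot \frac{1}{324}} = \frac{1}{\frac{67}{8} + \frac{13}{162}} = \frac{1}{\frac{5479}{648}} = \frac{648}{5479} \approx 0.11827$)
$M{\left(W{\left(5,-1 \right)},-5 \right)} + \left(\left(-3\right) \left(-2\right) + 7\right) u = \left(-5\right)^{2} + \left(\left(-3\right) \left(-2\right) + 7\right) \frac{648}{5479} = 25 + \left(6 + 7\right) \frac{648}{5479} = 25 + 13 \cdot \frac{648}{5479} = 25 + \frac{8424}{5479} = \frac{145399}{5479}$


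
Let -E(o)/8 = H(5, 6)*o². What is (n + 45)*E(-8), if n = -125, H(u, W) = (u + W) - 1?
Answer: 409600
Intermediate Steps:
H(u, W) = -1 + W + u (H(u, W) = (W + u) - 1 = -1 + W + u)
E(o) = -80*o² (E(o) = -8*(-1 + 6 + 5)*o² = -80*o²)
(n + 45)*E(-8) = (-125 + 45)*(-80*(-8)²) = -(-6400)*64 = -80*(-5120) = 409600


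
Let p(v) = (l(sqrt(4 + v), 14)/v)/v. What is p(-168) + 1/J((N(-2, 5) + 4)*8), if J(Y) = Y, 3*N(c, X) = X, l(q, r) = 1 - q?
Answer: 10601/479808 - I*sqrt(41)/14112 ≈ 0.022094 - 0.00045374*I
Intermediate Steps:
N(c, X) = X/3
p(v) = (1 - sqrt(4 + v))/v**2 (p(v) = ((1 - sqrt(4 + v))/v)/v = (1 - sqrt(4 + v))/v**2)
p(-168) + 1/J((N(-2, 5) + 4)*8) = (1 - sqrt(4 - 168))/(-168)**2 + 1/(((1/3)*5 + 4)*8) = (1 - sqrt(-164))/28224 + 1/((5/3 + 4)*8) = (1 - 2*I*sqrt(41))/28224 + 1/((17/3)*8) = (1 - 2*I*sqrt(41))/28224 + 1/(136/3) = (1/28224 - I*sqrt(41)/14112) + 3/136 = 10601/479808 - I*sqrt(41)/14112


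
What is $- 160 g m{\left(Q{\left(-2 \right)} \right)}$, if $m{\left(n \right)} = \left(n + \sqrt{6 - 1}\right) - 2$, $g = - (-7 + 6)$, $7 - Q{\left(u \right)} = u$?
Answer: $-1120 - 160 \sqrt{5} \approx -1477.8$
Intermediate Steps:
$Q{\left(u \right)} = 7 - u$
$g = 1$ ($g = \left(-1\right) \left(-1\right) = 1$)
$m{\left(n \right)} = -2 + n + \sqrt{5}$ ($m{\left(n \right)} = \left(n + \sqrt{5}\right) - 2 = -2 + n + \sqrt{5}$)
$- 160 g m{\left(Q{\left(-2 \right)} \right)} = \left(-160\right) 1 \left(-2 + \left(7 - -2\right) + \sqrt{5}\right) = - 160 \left(-2 + \left(7 + 2\right) + \sqrt{5}\right) = - 160 \left(-2 + 9 + \sqrt{5}\right) = - 160 \left(7 + \sqrt{5}\right) = -1120 - 160 \sqrt{5}$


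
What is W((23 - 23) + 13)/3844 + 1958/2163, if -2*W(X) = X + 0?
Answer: 15024985/16629144 ≈ 0.90353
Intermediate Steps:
W(X) = -X/2 (W(X) = -(X + 0)/2 = -X/2)
W((23 - 23) + 13)/3844 + 1958/2163 = -((23 - 23) + 13)/2/3844 + 1958/2163 = -(0 + 13)/2*(1/3844) + 1958*(1/2163) = -½*13*(1/3844) + 1958/2163 = -13/2*1/3844 + 1958/2163 = -13/7688 + 1958/2163 = 15024985/16629144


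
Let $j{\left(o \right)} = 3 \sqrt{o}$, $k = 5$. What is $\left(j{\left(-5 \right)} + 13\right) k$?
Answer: $65 + 15 i \sqrt{5} \approx 65.0 + 33.541 i$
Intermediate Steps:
$\left(j{\left(-5 \right)} + 13\right) k = \left(3 \sqrt{-5} + 13\right) 5 = \left(3 i \sqrt{5} + 13\right) 5 = \left(13 + 3 i \sqrt{5}\right) 5 = 65 + 15 i \sqrt{5}$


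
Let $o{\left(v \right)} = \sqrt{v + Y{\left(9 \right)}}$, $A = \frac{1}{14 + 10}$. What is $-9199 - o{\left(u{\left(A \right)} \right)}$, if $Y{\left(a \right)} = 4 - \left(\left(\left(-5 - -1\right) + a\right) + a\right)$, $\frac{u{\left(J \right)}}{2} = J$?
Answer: $-9199 - \frac{i \sqrt{357}}{6} \approx -9199.0 - 3.1491 i$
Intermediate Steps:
$A = \frac{1}{24} \approx 0.041667$
$u{\left(J \right)} = 2 J$
$Y{\left(a \right)} = 8 - 2 a$ ($Y{\left(a \right)} = 4 - \left(\left(\left(-5 + 1\right) + a\right) + a\right) = 4 - \left(\left(-4 + a\right) + a\right) = 4 - \left(-4 + 2 a\right) = 8 - 2 a$)
$o{\left(v \right)} = \sqrt{-10 + v}$ ($o{\left(v \right)} = \sqrt{v + \left(8 - 18\right)} = \sqrt{v - 10} = \sqrt{-10 + v}$)
$-9199 - o{\left(u{\left(A \right)} \right)} = -9199 - \sqrt{-10 + 2 \cdot \frac{1}{24}} = -9199 - \sqrt{-10 + \frac{1}{12}} = -9199 - \sqrt{- \frac{119}{12}} = -9199 - \frac{i \sqrt{357}}{6}$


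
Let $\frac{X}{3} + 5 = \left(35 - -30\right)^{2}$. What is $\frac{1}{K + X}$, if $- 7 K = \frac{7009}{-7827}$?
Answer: $\frac{54789}{693635749} \approx 7.8988 \cdot 10^{-5}$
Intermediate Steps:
$K = \frac{7009}{54789}$ ($K = - \frac{7009 \frac{1}{-7827}}{7} = - \frac{7009 \left(- \frac{1}{7827}\right)}{7} = \left(- \frac{1}{7}\right) \left(- \frac{7009}{7827}\right) = \frac{7009}{54789} \approx 0.12793$)
$X = 12660$ ($X = -15 + 3 \left(35 - -30\right)^{2} = -15 + 3 \left(35 + 30\right)^{2} = -15 + 3 \cdot 65^{2} = -15 + 3 \cdot 4225 = -15 + 12675 = 12660$)
$\frac{1}{K + X} = \frac{1}{\frac{7009}{54789} + 12660} = \frac{1}{\frac{693635749}{54789}} = \frac{54789}{693635749}$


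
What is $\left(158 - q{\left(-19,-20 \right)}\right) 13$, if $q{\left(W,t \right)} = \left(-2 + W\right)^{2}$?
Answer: $-3679$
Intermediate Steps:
$\left(158 - q{\left(-19,-20 \right)}\right) 13 = \left(158 - \left(-2 - 19\right)^{2}\right) 13 = \left(158 - \left(-21\right)^{2}\right) 13 = \left(158 - 441\right) 13 = \left(-283\right) 13 = -3679$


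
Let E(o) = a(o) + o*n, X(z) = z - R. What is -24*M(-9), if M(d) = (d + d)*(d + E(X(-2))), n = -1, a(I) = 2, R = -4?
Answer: -3888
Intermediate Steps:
X(z) = 4 + z (X(z) = z - 1*(-4) = z + 4 = 4 + z)
E(o) = 2 - o (E(o) = 2 + o*(-1) = 2 - o)
M(d) = 2*d² (M(d) = (d + d)*(d + (2 - (4 - 2))) = (2*d)*(d + (2 - 1*2)) = (2*d)*(d + (2 - 2)) = (2*d)*(d + 0) = (2*d)*d = 2*d²)
-24*M(-9) = -48*(-9)² = -48*81 = -24*162 = -3888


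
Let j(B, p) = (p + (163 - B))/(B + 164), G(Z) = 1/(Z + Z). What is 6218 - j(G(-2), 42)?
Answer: 4071969/655 ≈ 6216.8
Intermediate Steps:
G(Z) = 1/(2*Z)
j(B, p) = (163 + p - B)/(164 + B)
6218 - j(G(-2), 42) = 6218 - (163 + 42 - 1/(2*(-2)))/(164 + (½)/(-2)) = 6218 - (163 + 42 - (-1)/(2*2))/(164 + (½)*(-½)) = 6218 - (163 + 42 - 1*(-¼))/(164 - ¼) = 6218 - (163 + 42 + ¼)/655/4 = 6218 - 4*821/(655*4) = 6218 - 1*821/655 = 6218 - 821/655 = 4071969/655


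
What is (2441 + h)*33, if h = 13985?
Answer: 542058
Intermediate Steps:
(2441 + h)*33 = (2441 + 13985)*33 = 16426*33 = 542058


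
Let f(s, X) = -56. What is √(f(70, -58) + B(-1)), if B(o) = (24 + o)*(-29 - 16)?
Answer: I*√1091 ≈ 33.03*I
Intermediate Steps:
B(o) = -1080 - 45*o (B(o) = (24 + o)*(-45) = -1080 - 45*o)
√(f(70, -58) + B(-1)) = √(-56 + (-1080 - 45*(-1))) = √(-56 + (-1080 + 45)) = √(-56 - 1035) = √(-1091) = I*√1091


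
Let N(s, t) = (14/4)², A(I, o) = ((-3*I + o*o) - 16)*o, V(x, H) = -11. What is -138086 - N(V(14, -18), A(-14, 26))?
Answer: -552393/4 ≈ -1.3810e+5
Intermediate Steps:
A(I, o) = o*(-16 + o² - 3*I) (A(I, o) = ((-3*I + o²) - 16)*o = ((o² - 3*I) - 16)*o = (-16 + o² - 3*I)*o = o*(-16 + o² - 3*I))
N(s, t) = 49/4 (N(s, t) = (14*(¼))² = (7/2)² = 49/4)
-138086 - N(V(14, -18), A(-14, 26)) = -138086 - 1*49/4 = -138086 - 49/4 = -552393/4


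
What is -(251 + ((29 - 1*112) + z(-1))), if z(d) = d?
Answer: -167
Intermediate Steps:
-(251 + ((29 - 1*112) + z(-1))) = -(251 + ((29 - 1*112) - 1)) = -(251 + ((29 - 112) - 1)) = -(251 + (-83 - 1)) = -(251 - 84) = -1*167 = -167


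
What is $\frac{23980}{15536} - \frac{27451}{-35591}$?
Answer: $\frac{319987729}{138235444} \approx 2.3148$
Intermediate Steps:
$\frac{23980}{15536} - \frac{27451}{-35591} = 23980 \cdot \frac{1}{15536} - - \frac{27451}{35591} = \frac{5995}{3884} + \frac{27451}{35591} = \frac{319987729}{138235444}$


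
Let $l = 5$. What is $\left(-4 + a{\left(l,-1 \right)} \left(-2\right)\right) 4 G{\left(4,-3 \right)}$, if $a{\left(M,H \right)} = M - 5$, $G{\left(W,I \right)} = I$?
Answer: $48$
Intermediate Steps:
$a{\left(M,H \right)} = -5 + M$
$\left(-4 + a{\left(l,-1 \right)} \left(-2\right)\right) 4 G{\left(4,-3 \right)} = \left(-4 + \left(-5 + 5\right) \left(-2\right)\right) 4 \left(-3\right) = \left(-4 + 0 \left(-2\right)\right) 4 \left(-3\right) = \left(-4 + 0\right) 4 \left(-3\right) = \left(-4\right) 4 \left(-3\right) = \left(-16\right) \left(-3\right) = 48$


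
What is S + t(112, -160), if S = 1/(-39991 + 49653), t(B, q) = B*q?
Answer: -173143039/9662 ≈ -17920.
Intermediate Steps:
S = 1/9662 ≈ 0.00010350
S + t(112, -160) = 1/9662 + 112*(-160) = 1/9662 - 17920 = -173143039/9662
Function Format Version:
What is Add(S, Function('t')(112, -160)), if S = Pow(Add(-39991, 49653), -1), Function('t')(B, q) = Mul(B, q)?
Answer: Rational(-173143039, 9662) ≈ -17920.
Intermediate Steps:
S = Rational(1, 9662) (S = Pow(9662, -1) = Rational(1, 9662) ≈ 0.00010350)
Add(S, Function('t')(112, -160)) = Add(Rational(1, 9662), Mul(112, -160)) = Add(Rational(1, 9662), -17920) = Rational(-173143039, 9662)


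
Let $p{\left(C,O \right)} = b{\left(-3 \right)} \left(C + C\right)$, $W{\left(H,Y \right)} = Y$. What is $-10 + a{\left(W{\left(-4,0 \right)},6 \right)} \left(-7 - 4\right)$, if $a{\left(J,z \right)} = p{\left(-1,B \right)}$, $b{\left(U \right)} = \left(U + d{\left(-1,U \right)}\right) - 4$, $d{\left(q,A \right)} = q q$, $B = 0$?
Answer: $-142$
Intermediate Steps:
$d{\left(q,A \right)} = q^{2}$
$b{\left(U \right)} = -3 + U$ ($b{\left(U \right)} = \left(U + \left(-1\right)^{2}\right) - 4 = \left(U + 1\right) - 4 = \left(1 + U\right) - 4 = -3 + U$)
$p{\left(C,O \right)} = - 12 C$ ($p{\left(C,O \right)} = \left(-3 - 3\right) \left(C + C\right) = - 6 \cdot 2 C = - 12 C$)
$a{\left(J,z \right)} = 12$ ($a{\left(J,z \right)} = \left(-12\right) \left(-1\right) = 12$)
$-10 + a{\left(W{\left(-4,0 \right)},6 \right)} \left(-7 - 4\right) = -10 + 12 \left(-7 - 4\right) = -10 + 12 \left(-11\right) = -10 - 132 = -142$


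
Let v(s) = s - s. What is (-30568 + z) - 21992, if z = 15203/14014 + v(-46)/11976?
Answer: -736560637/14014 ≈ -52559.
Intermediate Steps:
v(s) = 0
z = 15203/14014 (z = 15203/14014 + 0/11976 = 15203*(1/14014) + 0*(1/11976) = 15203/14014 + 0 = 15203/14014 ≈ 1.0848)
(-30568 + z) - 21992 = (-30568 + 15203/14014) - 21992 = -428364749/14014 - 21992 = -736560637/14014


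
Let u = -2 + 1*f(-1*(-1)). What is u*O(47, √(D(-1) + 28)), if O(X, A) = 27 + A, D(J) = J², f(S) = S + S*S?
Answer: 0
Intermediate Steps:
f(S) = S + S²
u = 0 (u = -2 + 1*((-1*(-1))*(1 - 1*(-1))) = -2 + 1*(1*(1 + 1)) = -2 + 1*(1*2) = -2 + 1*2 = -2 + 2 = 0)
u*O(47, √(D(-1) + 28)) = 0*(27 + √((-1)² + 28)) = 0*(27 + √(1 + 28)) = 0*(27 + √29) = 0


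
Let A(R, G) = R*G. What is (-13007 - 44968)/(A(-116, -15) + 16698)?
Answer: -19325/6146 ≈ -3.1443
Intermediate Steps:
A(R, G) = G*R
(-13007 - 44968)/(A(-116, -15) + 16698) = (-13007 - 44968)/(-15*(-116) + 16698) = -57975/(1740 + 16698) = -57975/18438 = -57975*1/18438 = -19325/6146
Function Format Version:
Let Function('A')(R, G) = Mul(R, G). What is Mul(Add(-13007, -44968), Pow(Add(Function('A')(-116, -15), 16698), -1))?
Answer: Rational(-19325, 6146) ≈ -3.1443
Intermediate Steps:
Function('A')(R, G) = Mul(G, R)
Mul(Add(-13007, -44968), Pow(Add(Function('A')(-116, -15), 16698), -1)) = Mul(Add(-13007, -44968), Pow(Add(Mul(-15, -116), 16698), -1)) = Mul(-57975, Pow(Add(1740, 16698), -1)) = Mul(-57975, Pow(18438, -1)) = Mul(-57975, Rational(1, 18438)) = Rational(-19325, 6146)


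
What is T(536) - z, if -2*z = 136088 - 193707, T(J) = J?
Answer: -56547/2 ≈ -28274.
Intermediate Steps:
z = 57619/2 (z = -(136088 - 193707)/2 = -1/2*(-57619) = 57619/2 ≈ 28810.)
T(536) - z = 536 - 1*57619/2 = 536 - 57619/2 = -56547/2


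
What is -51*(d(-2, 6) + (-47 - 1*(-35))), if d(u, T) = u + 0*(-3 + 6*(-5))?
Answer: 714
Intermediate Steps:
d(u, T) = u (d(u, T) = u + 0*(-3 - 30) = u + 0*(-33) = u + 0 = u)
-51*(d(-2, 6) + (-47 - 1*(-35))) = -51*(-2 + (-47 - 1*(-35))) = -51*(-2 + (-47 + 35)) = -51*(-2 - 12) = -51*(-14) = 714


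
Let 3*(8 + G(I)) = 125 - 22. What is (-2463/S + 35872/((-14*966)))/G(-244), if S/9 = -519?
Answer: -3729125/46208127 ≈ -0.080703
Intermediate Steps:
S = -4671 (S = 9*(-519) = -4671)
G(I) = 79/3 (G(I) = -8 + (125 - 22)/3 = -8 + (⅓)*103 = -8 + 103/3 = 79/3)
(-2463/S + 35872/((-14*966)))/G(-244) = (-2463/(-4671) + 35872/((-14*966)))/(79/3) = (-2463*(-1/4671) + 35872/(-13524))*(3/79) = (821/1557 + 35872*(-1/13524))*(3/79) = (821/1557 - 8968/3381)*(3/79) = -3729125/1754739*3/79 = -3729125/46208127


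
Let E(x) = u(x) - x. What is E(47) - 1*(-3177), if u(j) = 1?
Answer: 3131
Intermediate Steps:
E(x) = 1 - x
E(47) - 1*(-3177) = (1 - 1*47) - 1*(-3177) = (1 - 47) + 3177 = -46 + 3177 = 3131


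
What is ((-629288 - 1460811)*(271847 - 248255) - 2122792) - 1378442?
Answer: -49313116842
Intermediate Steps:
((-629288 - 1460811)*(271847 - 248255) - 2122792) - 1378442 = (-2090099*23592 - 2122792) - 1378442 = (-49309615608 - 2122792) - 1378442 = -49311738400 - 1378442 = -49313116842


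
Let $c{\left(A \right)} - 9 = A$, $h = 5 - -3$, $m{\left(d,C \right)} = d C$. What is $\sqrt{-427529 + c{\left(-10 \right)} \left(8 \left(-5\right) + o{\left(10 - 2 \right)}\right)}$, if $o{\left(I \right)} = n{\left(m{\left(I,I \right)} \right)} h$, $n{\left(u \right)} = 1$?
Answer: $i \sqrt{427497} \approx 653.83 i$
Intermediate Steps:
$m{\left(d,C \right)} = C d$
$h = 8$ ($h = 5 + 3 = 8$)
$o{\left(I \right)} = 8$ ($o{\left(I \right)} = 1 \cdot 8 = 8$)
$c{\left(A \right)} = 9 + A$
$\sqrt{-427529 + c{\left(-10 \right)} \left(8 \left(-5\right) + o{\left(10 - 2 \right)}\right)} = \sqrt{-427529 + \left(9 - 10\right) \left(8 \left(-5\right) + 8\right)} = \sqrt{-427529 - \left(-40 + 8\right)} = \sqrt{-427529 - -32} = \sqrt{-427529 + 32} = \sqrt{-427497} = i \sqrt{427497}$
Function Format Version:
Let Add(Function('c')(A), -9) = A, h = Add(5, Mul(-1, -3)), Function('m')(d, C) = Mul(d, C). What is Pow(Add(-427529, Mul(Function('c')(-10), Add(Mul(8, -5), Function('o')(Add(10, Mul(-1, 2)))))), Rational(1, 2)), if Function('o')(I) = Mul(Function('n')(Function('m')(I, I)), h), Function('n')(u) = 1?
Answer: Mul(I, Pow(427497, Rational(1, 2))) ≈ Mul(653.83, I)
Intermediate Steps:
Function('m')(d, C) = Mul(C, d)
h = 8 (h = Add(5, 3) = 8)
Function('o')(I) = 8 (Function('o')(I) = Mul(1, 8) = 8)
Function('c')(A) = Add(9, A)
Pow(Add(-427529, Mul(Function('c')(-10), Add(Mul(8, -5), Function('o')(Add(10, Mul(-1, 2)))))), Rational(1, 2)) = Pow(Add(-427529, Mul(Add(9, -10), Add(Mul(8, -5), 8))), Rational(1, 2)) = Pow(Add(-427529, Mul(-1, Add(-40, 8))), Rational(1, 2)) = Pow(Add(-427529, Mul(-1, -32)), Rational(1, 2)) = Pow(Add(-427529, 32), Rational(1, 2)) = Pow(-427497, Rational(1, 2)) = Mul(I, Pow(427497, Rational(1, 2)))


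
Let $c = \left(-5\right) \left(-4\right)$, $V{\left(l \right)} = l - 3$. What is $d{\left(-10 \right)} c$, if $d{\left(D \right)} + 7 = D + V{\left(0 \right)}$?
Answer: $-400$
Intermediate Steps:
$V{\left(l \right)} = -3 + l$
$c = 20$
$d{\left(D \right)} = -10 + D$ ($d{\left(D \right)} = -7 + \left(D + \left(-3 + 0\right)\right) = -7 + \left(D - 3\right) = -7 + \left(-3 + D\right) = -10 + D$)
$d{\left(-10 \right)} c = \left(-10 - 10\right) 20 = \left(-20\right) 20 = -400$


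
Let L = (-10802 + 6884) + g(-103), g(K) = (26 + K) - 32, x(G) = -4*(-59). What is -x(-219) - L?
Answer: 3791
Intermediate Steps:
x(G) = 236
g(K) = -6 + K
L = -4027 (L = (-10802 + 6884) + (-6 - 103) = -3918 - 109 = -4027)
-x(-219) - L = -1*236 - 1*(-4027) = -236 + 4027 = 3791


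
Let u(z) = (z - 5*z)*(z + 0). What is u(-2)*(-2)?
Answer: 32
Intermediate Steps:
u(z) = -4*z**2 (u(z) = (-4*z)*z = -4*z**2)
u(-2)*(-2) = -4*(-2)**2*(-2) = -4*4*(-2) = -16*(-2) = 32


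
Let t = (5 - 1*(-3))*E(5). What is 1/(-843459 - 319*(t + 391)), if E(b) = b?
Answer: -1/980948 ≈ -1.0194e-6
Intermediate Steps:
t = 40 (t = (5 - 1*(-3))*5 = (5 + 3)*5 = 8*5 = 40)
1/(-843459 - 319*(t + 391)) = 1/(-843459 - 319*(40 + 391)) = 1/(-843459 - 319*431) = 1/(-843459 - 137489) = 1/(-980948) = -1/980948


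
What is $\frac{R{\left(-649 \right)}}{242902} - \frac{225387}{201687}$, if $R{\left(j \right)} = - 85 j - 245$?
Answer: $- \frac{92131441}{103354801} \approx -0.89141$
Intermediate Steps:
$R{\left(j \right)} = -245 - 85 j$ ($R{\left(j \right)} = - 85 j - 245 = -245 - 85 j$)
$\frac{R{\left(-649 \right)}}{242902} - \frac{225387}{201687} = \frac{-245 - -55165}{242902} - \frac{225387}{201687} = \left(-245 + 55165\right) \frac{1}{242902} - \frac{951}{851} = 54920 \cdot \frac{1}{242902} - \frac{951}{851} = \frac{27460}{121451} - \frac{951}{851} = - \frac{92131441}{103354801}$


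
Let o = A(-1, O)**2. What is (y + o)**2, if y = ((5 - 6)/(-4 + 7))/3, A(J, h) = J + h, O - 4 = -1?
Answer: 1225/81 ≈ 15.123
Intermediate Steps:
O = 3 (O = 4 - 1 = 3)
o = 4 (o = (-1 + 3)**2 = 2**2 = 4)
y = -1/9 (y = -1/3*(1/3) = -1*1/3*(1/3) = -1/3*1/3 = -1/9 ≈ -0.11111)
(y + o)**2 = (-1/9 + 4)**2 = (35/9)**2 = 1225/81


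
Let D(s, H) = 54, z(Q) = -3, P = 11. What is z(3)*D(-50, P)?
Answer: -162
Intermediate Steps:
z(3)*D(-50, P) = -3*54 = -162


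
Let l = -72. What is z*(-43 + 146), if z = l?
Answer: -7416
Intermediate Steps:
z = -72
z*(-43 + 146) = -72*(-43 + 146) = -72*103 = -7416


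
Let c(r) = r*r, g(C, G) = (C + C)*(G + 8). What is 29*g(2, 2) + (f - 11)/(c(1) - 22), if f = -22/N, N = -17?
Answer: 138095/119 ≈ 1160.5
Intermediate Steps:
g(C, G) = 2*C*(8 + G) (g(C, G) = (2*C)*(8 + G) = 2*C*(8 + G))
c(r) = r²
f = 22/17 (f = -22/(-17) = -22*(-1/17) = 22/17 ≈ 1.2941)
29*g(2, 2) + (f - 11)/(c(1) - 22) = 29*(2*2*(8 + 2)) + (22/17 - 11)/(1² - 22) = 29*(2*2*10) - 165/(17*(1 - 22)) = 29*40 - 165/17/(-21) = 1160 - 165/17*(-1/21) = 1160 + 55/119 = 138095/119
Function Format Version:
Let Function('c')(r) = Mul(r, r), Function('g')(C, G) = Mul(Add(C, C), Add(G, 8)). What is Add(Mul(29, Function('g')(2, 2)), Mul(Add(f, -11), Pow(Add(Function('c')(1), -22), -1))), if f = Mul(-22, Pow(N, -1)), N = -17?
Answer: Rational(138095, 119) ≈ 1160.5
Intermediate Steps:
Function('g')(C, G) = Mul(2, C, Add(8, G)) (Function('g')(C, G) = Mul(Mul(2, C), Add(8, G)) = Mul(2, C, Add(8, G)))
Function('c')(r) = Pow(r, 2)
f = Rational(22, 17) (f = Mul(-22, Pow(-17, -1)) = Mul(-22, Rational(-1, 17)) = Rational(22, 17) ≈ 1.2941)
Add(Mul(29, Function('g')(2, 2)), Mul(Add(f, -11), Pow(Add(Function('c')(1), -22), -1))) = Add(Mul(29, Mul(2, 2, Add(8, 2))), Mul(Add(Rational(22, 17), -11), Pow(Add(Pow(1, 2), -22), -1))) = Add(Mul(29, Mul(2, 2, 10)), Mul(Rational(-165, 17), Pow(Add(1, -22), -1))) = Add(Mul(29, 40), Mul(Rational(-165, 17), Pow(-21, -1))) = Add(1160, Mul(Rational(-165, 17), Rational(-1, 21))) = Add(1160, Rational(55, 119)) = Rational(138095, 119)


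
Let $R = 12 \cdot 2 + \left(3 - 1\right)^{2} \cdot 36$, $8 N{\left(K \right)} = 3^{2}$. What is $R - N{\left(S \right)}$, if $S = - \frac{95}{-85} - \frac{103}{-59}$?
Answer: $\frac{1335}{8} \approx 166.88$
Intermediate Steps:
$S = \frac{2872}{1003}$ ($S = \left(-95\right) \left(- \frac{1}{85}\right) - - \frac{103}{59} = \frac{19}{17} + \frac{103}{59} = \frac{2872}{1003} \approx 2.8634$)
$N{\left(K \right)} = \frac{9}{8}$ ($N{\left(K \right)} = \frac{3^{2}}{8} = \frac{1}{8} \cdot 9 = \frac{9}{8}$)
$R = 168$ ($R = 24 + 2^{2} \cdot 36 = 24 + 4 \cdot 36 = 24 + 144 = 168$)
$R - N{\left(S \right)} = 168 - \frac{9}{8} = \frac{1335}{8}$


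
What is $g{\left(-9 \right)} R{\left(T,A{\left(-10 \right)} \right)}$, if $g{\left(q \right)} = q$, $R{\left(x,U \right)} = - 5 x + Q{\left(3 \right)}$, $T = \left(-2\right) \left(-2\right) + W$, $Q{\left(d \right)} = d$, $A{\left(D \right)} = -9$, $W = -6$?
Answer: $-117$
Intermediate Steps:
$T = -2$ ($T = \left(-2\right) \left(-2\right) - 6 = 4 - 6 = -2$)
$R{\left(x,U \right)} = 3 - 5 x$ ($R{\left(x,U \right)} = - 5 x + 3 = 3 - 5 x$)
$g{\left(-9 \right)} R{\left(T,A{\left(-10 \right)} \right)} = - 9 \left(3 - -10\right) = - 9 \left(3 + 10\right) = \left(-9\right) 13 = -117$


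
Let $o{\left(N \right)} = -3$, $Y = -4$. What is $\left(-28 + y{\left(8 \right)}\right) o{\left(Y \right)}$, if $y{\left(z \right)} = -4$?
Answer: $96$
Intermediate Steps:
$\left(-28 + y{\left(8 \right)}\right) o{\left(Y \right)} = \left(-28 - 4\right) \left(-3\right) = \left(-32\right) \left(-3\right) = 96$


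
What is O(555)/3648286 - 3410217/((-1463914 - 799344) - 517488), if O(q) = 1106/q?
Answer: 3452503063064743/2815225484626290 ≈ 1.2264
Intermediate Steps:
O(555)/3648286 - 3410217/((-1463914 - 799344) - 517488) = (1106/555)/3648286 - 3410217/((-1463914 - 799344) - 517488) = (1106*(1/555))*(1/3648286) - 3410217/(-2263258 - 517488) = (1106/555)*(1/3648286) - 3410217/(-2780746) = 553/1012399365 - 3410217*(-1/2780746) = 553/1012399365 + 3410217/2780746 = 3452503063064743/2815225484626290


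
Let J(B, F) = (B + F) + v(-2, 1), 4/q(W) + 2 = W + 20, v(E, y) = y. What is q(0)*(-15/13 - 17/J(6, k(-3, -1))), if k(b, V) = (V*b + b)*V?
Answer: -652/819 ≈ -0.79609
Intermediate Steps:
q(W) = 4/(18 + W) (q(W) = 4/(-2 + (W + 20)) = 4/(-2 + (20 + W)) = 4/(18 + W))
k(b, V) = V*(b + V*b) (k(b, V) = (b + V*b)*V = V*(b + V*b))
J(B, F) = 1 + B + F (J(B, F) = (B + F) + 1 = 1 + B + F)
q(0)*(-15/13 - 17/J(6, k(-3, -1))) = (4/(18 + 0))*(-15/13 - 17/(1 + 6 - 1*(-3)*(1 - 1))) = (4/18)*(-15*1/13 - 17/(1 + 6 - 1*(-3)*0)) = (4*(1/18))*(-15/13 - 17/(1 + 6 + 0)) = 2*(-15/13 - 17/7)/9 = (2/9)*(-326/91) = -652/819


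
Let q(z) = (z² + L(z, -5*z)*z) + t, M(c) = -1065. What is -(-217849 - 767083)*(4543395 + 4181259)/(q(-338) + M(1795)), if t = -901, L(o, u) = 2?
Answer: 4296595456764/55801 ≈ 7.6999e+7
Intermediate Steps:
q(z) = -901 + z² + 2*z (q(z) = (z² + 2*z) - 901 = -901 + z² + 2*z)
-(-217849 - 767083)*(4543395 + 4181259)/(q(-338) + M(1795)) = -(-217849 - 767083)*(4543395 + 4181259)/((-901 + (-338)² + 2*(-338)) - 1065) = -(-984932*8724654)/((-901 + 114244 - 676) - 1065) = -(-8593190913528)/(112667 - 1065) = -(-8593190913528)/111602 = -1*(-4296595456764/55801) = 4296595456764/55801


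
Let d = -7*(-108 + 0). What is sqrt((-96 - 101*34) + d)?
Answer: I*sqrt(2774) ≈ 52.669*I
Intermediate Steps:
d = 756 (d = -7*(-108) = 756)
sqrt((-96 - 101*34) + d) = sqrt((-96 - 101*34) + 756) = sqrt((-96 - 3434) + 756) = sqrt(-3530 + 756) = sqrt(-2774) = I*sqrt(2774)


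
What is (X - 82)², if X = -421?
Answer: 253009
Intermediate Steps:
(X - 82)² = (-421 - 82)² = (-503)² = 253009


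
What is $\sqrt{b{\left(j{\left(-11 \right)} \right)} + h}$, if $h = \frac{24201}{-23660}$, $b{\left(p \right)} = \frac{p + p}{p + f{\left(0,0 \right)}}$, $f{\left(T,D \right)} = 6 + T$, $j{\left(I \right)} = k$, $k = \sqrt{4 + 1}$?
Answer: $\frac{\sqrt{-5082210 + 809165 \sqrt{5}}}{910 \sqrt{6 + \sqrt{5}}} \approx 0.69273 i$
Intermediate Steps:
$k = \sqrt{5} \approx 2.2361$
$j{\left(I \right)} = \sqrt{5}$
$b{\left(p \right)} = \frac{2 p}{6 + p}$ ($b{\left(p \right)} = \frac{p + p}{p + \left(6 + 0\right)} = \frac{2 p}{p + 6} = \frac{2 p}{6 + p}$)
$h = - \frac{24201}{23660}$ ($h = 24201 \left(- \frac{1}{23660}\right) = - \frac{24201}{23660} \approx -1.0229$)
$\sqrt{b{\left(j{\left(-11 \right)} \right)} + h} = \sqrt{\frac{2 \sqrt{5}}{6 + \sqrt{5}} - \frac{24201}{23660}} = \sqrt{- \frac{24201}{23660} + \frac{2 \sqrt{5}}{6 + \sqrt{5}}}$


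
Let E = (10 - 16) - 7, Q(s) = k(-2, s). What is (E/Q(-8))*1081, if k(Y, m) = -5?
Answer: 14053/5 ≈ 2810.6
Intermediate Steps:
Q(s) = -5
E = -13 (E = -6 - 7 = -13)
(E/Q(-8))*1081 = -13/(-5)*1081 = -13*(-1/5)*1081 = (13/5)*1081 = 14053/5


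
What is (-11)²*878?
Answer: 106238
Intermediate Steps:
(-11)²*878 = 121*878 = 106238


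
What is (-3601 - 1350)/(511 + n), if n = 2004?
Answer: -4951/2515 ≈ -1.9686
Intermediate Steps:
(-3601 - 1350)/(511 + n) = (-3601 - 1350)/(511 + 2004) = -4951/2515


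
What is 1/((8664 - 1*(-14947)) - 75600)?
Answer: -1/51989 ≈ -1.9235e-5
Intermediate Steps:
1/((8664 - 1*(-14947)) - 75600) = 1/((8664 + 14947) - 75600) = 1/(23611 - 75600) = 1/(-51989) = -1/51989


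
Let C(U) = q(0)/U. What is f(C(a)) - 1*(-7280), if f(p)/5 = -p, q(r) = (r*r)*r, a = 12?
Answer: 7280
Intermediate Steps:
q(r) = r³ (q(r) = r²*r = r³)
C(U) = 0 (C(U) = 0³/U = 0/U = 0)
f(p) = -5*p (f(p) = 5*(-p) = -5*p)
f(C(a)) - 1*(-7280) = -5*0 - 1*(-7280) = 0 + 7280 = 7280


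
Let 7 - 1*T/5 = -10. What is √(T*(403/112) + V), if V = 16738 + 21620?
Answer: √30312457/28 ≈ 196.63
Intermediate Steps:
T = 85 (T = 35 - 5*(-10) = 35 + 50 = 85)
V = 38358
√(T*(403/112) + V) = √(85*(403/112) + 38358) = √(34255/112 + 38358) = √(4330351/112) = √30312457/28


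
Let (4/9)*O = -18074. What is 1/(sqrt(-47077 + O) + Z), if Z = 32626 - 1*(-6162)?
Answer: 77576/3009193375 - I*sqrt(350974)/3009193375 ≈ 2.578e-5 - 1.9687e-7*I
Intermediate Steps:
O = -81333/2 (O = (9/4)*(-18074) = -81333/2 ≈ -40667.)
Z = 38788 (Z = 32626 + 6162 = 38788)
1/(sqrt(-47077 + O) + Z) = 1/(sqrt(-47077 - 81333/2) + 38788) = 1/(sqrt(-175487/2) + 38788) = 1/(I*sqrt(350974)/2 + 38788) = 1/(38788 + I*sqrt(350974)/2)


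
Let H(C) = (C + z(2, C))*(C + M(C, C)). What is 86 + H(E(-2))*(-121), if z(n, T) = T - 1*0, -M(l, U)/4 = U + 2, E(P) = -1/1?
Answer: -1124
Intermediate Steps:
E(P) = -1 (E(P) = -1*1 = -1)
M(l, U) = -8 - 4*U (M(l, U) = -4*(U + 2) = -4*(2 + U) = -8 - 4*U)
z(n, T) = T (z(n, T) = T + 0 = T)
H(C) = 2*C*(-8 - 3*C) (H(C) = (C + C)*(C + (-8 - 4*C)) = (2*C)*(-8 - 3*C) = 2*C*(-8 - 3*C))
86 + H(E(-2))*(-121) = 86 + (2*(-1)*(-8 - 3*(-1)))*(-121) = 86 + (2*(-1)*(-8 + 3))*(-121) = 86 + (2*(-1)*(-5))*(-121) = 86 + 10*(-121) = 86 - 1210 = -1124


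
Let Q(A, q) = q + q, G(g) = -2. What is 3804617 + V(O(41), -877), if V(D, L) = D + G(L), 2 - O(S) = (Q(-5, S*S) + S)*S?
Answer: 3665094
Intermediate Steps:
Q(A, q) = 2*q
O(S) = 2 - S*(S + 2*S²) (O(S) = 2 - (2*(S*S) + S)*S = 2 - (2*S² + S)*S = 2 - (S + 2*S²)*S = 2 - S*(S + 2*S²))
V(D, L) = -2 + D (V(D, L) = D - 2 = -2 + D)
3804617 + V(O(41), -877) = 3804617 + (-2 + (2 - 1*41² - 2*41³)) = 3804617 + (-2 + (2 - 1*1681 - 2*68921)) = 3804617 + (-2 + (2 - 1681 - 137842)) = 3804617 + (-2 - 139521) = 3804617 - 139523 = 3665094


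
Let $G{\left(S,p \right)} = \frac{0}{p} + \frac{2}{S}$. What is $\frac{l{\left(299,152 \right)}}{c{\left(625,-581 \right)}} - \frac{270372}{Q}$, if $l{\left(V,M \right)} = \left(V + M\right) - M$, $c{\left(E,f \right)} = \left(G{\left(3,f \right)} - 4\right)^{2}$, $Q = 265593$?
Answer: $\frac{229224521}{8853100} \approx 25.892$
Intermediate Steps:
$G{\left(S,p \right)} = \frac{2}{S}$ ($G{\left(S,p \right)} = 0 + \frac{2}{S} = \frac{2}{S}$)
$c{\left(E,f \right)} = \frac{100}{9}$ ($c{\left(E,f \right)} = \left(\frac{2}{3} - 4\right)^{2} = \left(- \frac{10}{3}\right)^{2} = \frac{100}{9}$)
$l{\left(V,M \right)} = V$ ($l{\left(V,M \right)} = \left(M + V\right) - M = V$)
$\frac{l{\left(299,152 \right)}}{c{\left(625,-581 \right)}} - \frac{270372}{Q} = \frac{299}{\frac{100}{9}} - \frac{270372}{265593} = 299 \cdot \frac{9}{100} - \frac{90124}{88531} = \frac{2691}{100} - \frac{90124}{88531} = \frac{229224521}{8853100}$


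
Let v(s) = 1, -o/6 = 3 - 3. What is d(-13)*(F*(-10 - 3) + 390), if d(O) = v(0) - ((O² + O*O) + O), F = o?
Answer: -126360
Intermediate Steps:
o = 0 (o = -6*(3 - 3) = -6*0 = 0)
F = 0
d(O) = 1 - O - 2*O² (d(O) = 1 - ((O² + O*O) + O) = 1 - ((O² + O²) + O) = 1 - (2*O² + O) = 1 - (O + 2*O²) = 1 + (-O - 2*O²) = 1 - O - 2*O²)
d(-13)*(F*(-10 - 3) + 390) = (1 - 1*(-13) - 2*(-13)²)*(0*(-10 - 3) + 390) = (1 + 13 - 2*169)*(0*(-13) + 390) = (1 + 13 - 338)*(0 + 390) = -324*390 = -126360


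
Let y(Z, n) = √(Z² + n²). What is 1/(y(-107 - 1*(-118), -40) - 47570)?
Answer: -47570/2262903179 - √1721/2262903179 ≈ -2.1040e-5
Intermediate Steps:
1/(y(-107 - 1*(-118), -40) - 47570) = 1/(√((-107 - 1*(-118))² + (-40)²) - 47570) = 1/(√((-107 + 118)² + 1600) - 47570) = 1/(√(11² + 1600) - 47570) = 1/(√(121 + 1600) - 47570) = 1/(√1721 - 47570) = 1/(-47570 + √1721)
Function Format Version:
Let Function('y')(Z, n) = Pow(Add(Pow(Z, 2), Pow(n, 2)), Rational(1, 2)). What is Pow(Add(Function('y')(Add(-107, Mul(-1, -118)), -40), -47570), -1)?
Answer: Add(Rational(-47570, 2262903179), Mul(Rational(-1, 2262903179), Pow(1721, Rational(1, 2)))) ≈ -2.1040e-5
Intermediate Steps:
Pow(Add(Function('y')(Add(-107, Mul(-1, -118)), -40), -47570), -1) = Pow(Add(Pow(Add(Pow(Add(-107, Mul(-1, -118)), 2), Pow(-40, 2)), Rational(1, 2)), -47570), -1) = Pow(Add(Pow(Add(Pow(Add(-107, 118), 2), 1600), Rational(1, 2)), -47570), -1) = Pow(Add(Pow(Add(Pow(11, 2), 1600), Rational(1, 2)), -47570), -1) = Pow(Add(Pow(Add(121, 1600), Rational(1, 2)), -47570), -1) = Pow(Add(Pow(1721, Rational(1, 2)), -47570), -1) = Pow(Add(-47570, Pow(1721, Rational(1, 2))), -1)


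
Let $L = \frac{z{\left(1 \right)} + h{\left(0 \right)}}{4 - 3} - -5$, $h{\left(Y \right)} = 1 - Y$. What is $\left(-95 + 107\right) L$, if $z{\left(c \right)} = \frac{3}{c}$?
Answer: $108$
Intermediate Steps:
$L = 9$ ($L = \frac{\frac{3}{1} + \left(1 - 0\right)}{4 - 3} - -5 = \frac{3 \cdot 1 + \left(1 + 0\right)}{1} + 5 = \left(3 + 1\right) 1 + 5 = 4 \cdot 1 + 5 = 4 + 5 = 9$)
$\left(-95 + 107\right) L = \left(-95 + 107\right) 9 = 12 \cdot 9 = 108$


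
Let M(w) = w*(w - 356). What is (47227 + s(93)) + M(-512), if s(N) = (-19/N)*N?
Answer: 491624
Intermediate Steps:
s(N) = -19
M(w) = w*(-356 + w)
(47227 + s(93)) + M(-512) = (47227 - 19) - 512*(-356 - 512) = 47208 - 512*(-868) = 47208 + 444416 = 491624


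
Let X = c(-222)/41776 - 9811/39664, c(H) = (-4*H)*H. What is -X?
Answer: 514316665/103562704 ≈ 4.9662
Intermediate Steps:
c(H) = -4*H**2
X = -514316665/103562704 (X = -4*(-222)**2/41776 - 9811/39664 = -4*49284*(1/41776) - 9811*1/39664 = -197136*1/41776 - 9811/39664 = -12321/2611 - 9811/39664 = -514316665/103562704 ≈ -4.9662)
-X = -1*(-514316665/103562704) = 514316665/103562704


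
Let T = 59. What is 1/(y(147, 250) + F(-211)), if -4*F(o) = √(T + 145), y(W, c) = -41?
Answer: -164/6673 + 2*√51/6673 ≈ -0.022436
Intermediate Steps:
F(o) = -√51/2 (F(o) = -√(59 + 145)/4 = -√51/2)
1/(y(147, 250) + F(-211)) = 1/(-41 - √51/2)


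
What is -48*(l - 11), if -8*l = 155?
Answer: 1458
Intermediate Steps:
l = -155/8 (l = -⅛*155 = -155/8 ≈ -19.375)
-48*(l - 11) = -48*(-155/8 - 11) = -48*(-243/8) = 1458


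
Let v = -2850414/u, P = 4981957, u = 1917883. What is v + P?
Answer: 9554807786617/1917883 ≈ 4.9820e+6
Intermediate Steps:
v = -2850414/1917883 ≈ -1.4862
v + P = -2850414/1917883 + 4981957 = 9554807786617/1917883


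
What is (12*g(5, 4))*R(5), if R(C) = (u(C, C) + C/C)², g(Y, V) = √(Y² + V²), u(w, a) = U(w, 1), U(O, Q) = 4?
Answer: 300*√41 ≈ 1920.9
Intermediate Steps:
u(w, a) = 4
g(Y, V) = √(V² + Y²)
R(C) = 25 (R(C) = (4 + C/C)² = (4 + 1)² = 5² = 25)
(12*g(5, 4))*R(5) = (12*√(4² + 5²))*25 = (12*√(16 + 25))*25 = (12*√41)*25 = 300*√41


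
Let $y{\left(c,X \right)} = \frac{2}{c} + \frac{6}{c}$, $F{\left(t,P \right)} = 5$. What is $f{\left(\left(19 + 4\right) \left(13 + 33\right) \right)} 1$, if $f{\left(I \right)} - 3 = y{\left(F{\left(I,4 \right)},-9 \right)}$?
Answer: $\frac{23}{5} \approx 4.6$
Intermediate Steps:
$y{\left(c,X \right)} = \frac{8}{c}$
$f{\left(I \right)} = \frac{23}{5}$ ($f{\left(I \right)} = 3 + \frac{8}{5} = \frac{23}{5}$)
$f{\left(\left(19 + 4\right) \left(13 + 33\right) \right)} 1 = \frac{23}{5} \cdot 1 = \frac{23}{5}$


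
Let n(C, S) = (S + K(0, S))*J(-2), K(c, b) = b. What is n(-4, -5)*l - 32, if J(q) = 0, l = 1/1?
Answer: -32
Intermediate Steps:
l = 1
n(C, S) = 0 (n(C, S) = (S + S)*0 = (2*S)*0 = 0)
n(-4, -5)*l - 32 = 0*1 - 32 = 0 - 32 = -32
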